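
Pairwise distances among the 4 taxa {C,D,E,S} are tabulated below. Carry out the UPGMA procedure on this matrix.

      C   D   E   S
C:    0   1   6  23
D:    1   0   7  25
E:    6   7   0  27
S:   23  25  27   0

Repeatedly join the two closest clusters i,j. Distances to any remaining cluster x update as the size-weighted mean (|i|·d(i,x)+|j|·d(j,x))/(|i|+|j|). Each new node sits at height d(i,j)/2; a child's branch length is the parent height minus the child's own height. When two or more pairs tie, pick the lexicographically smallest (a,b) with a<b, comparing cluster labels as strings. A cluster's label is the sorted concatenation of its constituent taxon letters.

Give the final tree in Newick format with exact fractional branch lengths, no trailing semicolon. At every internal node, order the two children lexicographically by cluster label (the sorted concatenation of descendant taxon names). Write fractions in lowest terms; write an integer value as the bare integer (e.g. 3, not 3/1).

iteration 1: select C,D (d=1); attach at lengths (1/2, 1/2); label the merged cluster CD
  updated: d(CD,E)=13/2, d(CD,S)=24
iteration 2: select CD,E (d=13/2); attach at lengths (11/4, 13/4); label the merged cluster CDE
  updated: d(CDE,S)=25
iteration 3: select CDE,S (d=25); attach at lengths (37/4, 25/2); label the merged cluster CDES
final tree: (((C:1/2,D:1/2):11/4,E:13/4):37/4,S:25/2)
total length: 115/4

(((C:1/2,D:1/2):11/4,E:13/4):37/4,S:25/2)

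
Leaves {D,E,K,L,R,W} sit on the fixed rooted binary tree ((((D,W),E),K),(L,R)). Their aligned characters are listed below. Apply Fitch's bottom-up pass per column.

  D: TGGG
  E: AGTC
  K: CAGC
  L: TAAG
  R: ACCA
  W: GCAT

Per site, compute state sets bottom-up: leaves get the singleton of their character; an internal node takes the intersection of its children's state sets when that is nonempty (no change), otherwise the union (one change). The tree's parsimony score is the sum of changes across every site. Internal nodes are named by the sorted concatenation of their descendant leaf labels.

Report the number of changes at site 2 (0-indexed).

4

DW@0: {T} ∪ {G} = {G,T} (union, +1)
DEW@0: {G,T} ∪ {A} = {A,G,T} (union, +1)
DEKW@0: {A,G,T} ∪ {C} = {A,C,G,T} (union, +1)
LR@0: {T} ∪ {A} = {A,T} (union, +1)
DEKLRW@0: {A,C,G,T} ∩ {A,T} = {A,T} (intersection, +0)
DW@1: {G} ∪ {C} = {C,G} (union, +1)
DEW@1: {C,G} ∩ {G} = {G} (intersection, +0)
DEKW@1: {G} ∪ {A} = {A,G} (union, +1)
LR@1: {A} ∪ {C} = {A,C} (union, +1)
DEKLRW@1: {A,G} ∩ {A,C} = {A} (intersection, +0)
DW@2: {G} ∪ {A} = {A,G} (union, +1)
DEW@2: {A,G} ∪ {T} = {A,G,T} (union, +1)
DEKW@2: {A,G,T} ∩ {G} = {G} (intersection, +0)
LR@2: {A} ∪ {C} = {A,C} (union, +1)
DEKLRW@2: {G} ∪ {A,C} = {A,C,G} (union, +1)
DW@3: {G} ∪ {T} = {G,T} (union, +1)
DEW@3: {G,T} ∪ {C} = {C,G,T} (union, +1)
DEKW@3: {C,G,T} ∩ {C} = {C} (intersection, +0)
LR@3: {G} ∪ {A} = {A,G} (union, +1)
DEKLRW@3: {C} ∪ {A,G} = {A,C,G} (union, +1)
per-site changes: [4, 3, 4, 4]; total = 15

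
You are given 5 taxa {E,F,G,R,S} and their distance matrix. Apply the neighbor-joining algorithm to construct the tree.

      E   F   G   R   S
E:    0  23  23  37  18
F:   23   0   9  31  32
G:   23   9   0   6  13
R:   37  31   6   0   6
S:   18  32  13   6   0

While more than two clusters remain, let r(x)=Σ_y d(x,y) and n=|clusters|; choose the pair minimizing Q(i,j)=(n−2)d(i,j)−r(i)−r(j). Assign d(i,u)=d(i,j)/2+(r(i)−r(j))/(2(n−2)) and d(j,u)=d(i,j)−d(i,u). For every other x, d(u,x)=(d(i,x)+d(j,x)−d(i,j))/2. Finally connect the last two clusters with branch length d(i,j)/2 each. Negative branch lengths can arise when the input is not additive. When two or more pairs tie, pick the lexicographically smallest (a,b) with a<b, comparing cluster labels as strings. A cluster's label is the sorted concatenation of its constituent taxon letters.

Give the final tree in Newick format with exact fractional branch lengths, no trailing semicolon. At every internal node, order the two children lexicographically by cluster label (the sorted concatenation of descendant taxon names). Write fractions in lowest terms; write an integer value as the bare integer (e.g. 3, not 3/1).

(((E:14,F:9):13/2,G:-2):17/4,(R:29/6,S:7/6):17/4)

1. join R+S (d=6, Q=-131) ⇒ RS; edges |R|=29/6, |S|=7/6
  updated: d(E,RS)=49/2, d(F,RS)=57/2, d(G,RS)=13/2
2. join E+F (d=23, Q=-85) ⇒ EF; edges |E|=14, |F|=9
  updated: d(EF,G)=9/2, d(EF,RS)=15
3. join EF+G (d=9/2, Q=-26) ⇒ EFG; edges |EF|=13/2, |G|=-2
  updated: d(EFG,RS)=17/2
4. join EFG+RS (d=17/2) ⇒ EFGRS; edges |EFG|=17/4, |RS|=17/4
final tree: (((E:14,F:9):13/2,G:-2):17/4,(R:29/6,S:7/6):17/4)
total length: 42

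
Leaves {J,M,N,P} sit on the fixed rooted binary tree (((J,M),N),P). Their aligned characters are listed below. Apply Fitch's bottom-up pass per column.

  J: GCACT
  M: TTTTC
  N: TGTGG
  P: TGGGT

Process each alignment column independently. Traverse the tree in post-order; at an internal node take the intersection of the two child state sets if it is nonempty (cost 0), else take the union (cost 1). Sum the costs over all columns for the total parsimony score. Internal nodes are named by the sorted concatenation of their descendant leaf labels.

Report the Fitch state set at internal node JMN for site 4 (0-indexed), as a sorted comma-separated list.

C,G,T

[col 0] JM: children J:{G}, M:{T} ∪→ {G,T}; cost 1
[col 0] JMN: children JM:{G,T}, N:{T} ∩→ {T}; cost 0
[col 0] JMNP: children JMN:{T}, P:{T} ∩→ {T}; cost 0
[col 1] JM: children J:{C}, M:{T} ∪→ {C,T}; cost 1
[col 1] JMN: children JM:{C,T}, N:{G} ∪→ {C,G,T}; cost 1
[col 1] JMNP: children JMN:{C,G,T}, P:{G} ∩→ {G}; cost 0
[col 2] JM: children J:{A}, M:{T} ∪→ {A,T}; cost 1
[col 2] JMN: children JM:{A,T}, N:{T} ∩→ {T}; cost 0
[col 2] JMNP: children JMN:{T}, P:{G} ∪→ {G,T}; cost 1
[col 3] JM: children J:{C}, M:{T} ∪→ {C,T}; cost 1
[col 3] JMN: children JM:{C,T}, N:{G} ∪→ {C,G,T}; cost 1
[col 3] JMNP: children JMN:{C,G,T}, P:{G} ∩→ {G}; cost 0
[col 4] JM: children J:{T}, M:{C} ∪→ {C,T}; cost 1
[col 4] JMN: children JM:{C,T}, N:{G} ∪→ {C,G,T}; cost 1
[col 4] JMNP: children JMN:{C,G,T}, P:{T} ∩→ {T}; cost 0
per-site changes: [1, 2, 2, 2, 2]; total = 9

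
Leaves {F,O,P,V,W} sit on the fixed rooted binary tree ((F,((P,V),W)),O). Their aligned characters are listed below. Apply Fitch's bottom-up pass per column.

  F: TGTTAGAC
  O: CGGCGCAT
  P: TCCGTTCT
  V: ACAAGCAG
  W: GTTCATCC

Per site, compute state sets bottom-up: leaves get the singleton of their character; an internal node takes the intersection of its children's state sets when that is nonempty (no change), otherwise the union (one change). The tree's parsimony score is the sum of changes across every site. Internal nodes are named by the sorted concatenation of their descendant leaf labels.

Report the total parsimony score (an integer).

[col 0] PV: children P:{T}, V:{A} ∪→ {A,T}; cost 1
[col 0] PVW: children PV:{A,T}, W:{G} ∪→ {A,G,T}; cost 1
[col 0] FPVW: children F:{T}, PVW:{A,G,T} ∩→ {T}; cost 0
[col 0] FOPVW: children FPVW:{T}, O:{C} ∪→ {C,T}; cost 1
[col 1] PV: children P:{C}, V:{C} ∩→ {C}; cost 0
[col 1] PVW: children PV:{C}, W:{T} ∪→ {C,T}; cost 1
[col 1] FPVW: children F:{G}, PVW:{C,T} ∪→ {C,G,T}; cost 1
[col 1] FOPVW: children FPVW:{C,G,T}, O:{G} ∩→ {G}; cost 0
[col 2] PV: children P:{C}, V:{A} ∪→ {A,C}; cost 1
[col 2] PVW: children PV:{A,C}, W:{T} ∪→ {A,C,T}; cost 1
[col 2] FPVW: children F:{T}, PVW:{A,C,T} ∩→ {T}; cost 0
[col 2] FOPVW: children FPVW:{T}, O:{G} ∪→ {G,T}; cost 1
[col 3] PV: children P:{G}, V:{A} ∪→ {A,G}; cost 1
[col 3] PVW: children PV:{A,G}, W:{C} ∪→ {A,C,G}; cost 1
[col 3] FPVW: children F:{T}, PVW:{A,C,G} ∪→ {A,C,G,T}; cost 1
[col 3] FOPVW: children FPVW:{A,C,G,T}, O:{C} ∩→ {C}; cost 0
[col 4] PV: children P:{T}, V:{G} ∪→ {G,T}; cost 1
[col 4] PVW: children PV:{G,T}, W:{A} ∪→ {A,G,T}; cost 1
[col 4] FPVW: children F:{A}, PVW:{A,G,T} ∩→ {A}; cost 0
[col 4] FOPVW: children FPVW:{A}, O:{G} ∪→ {A,G}; cost 1
[col 5] PV: children P:{T}, V:{C} ∪→ {C,T}; cost 1
[col 5] PVW: children PV:{C,T}, W:{T} ∩→ {T}; cost 0
[col 5] FPVW: children F:{G}, PVW:{T} ∪→ {G,T}; cost 1
[col 5] FOPVW: children FPVW:{G,T}, O:{C} ∪→ {C,G,T}; cost 1
[col 6] PV: children P:{C}, V:{A} ∪→ {A,C}; cost 1
[col 6] PVW: children PV:{A,C}, W:{C} ∩→ {C}; cost 0
[col 6] FPVW: children F:{A}, PVW:{C} ∪→ {A,C}; cost 1
[col 6] FOPVW: children FPVW:{A,C}, O:{A} ∩→ {A}; cost 0
[col 7] PV: children P:{T}, V:{G} ∪→ {G,T}; cost 1
[col 7] PVW: children PV:{G,T}, W:{C} ∪→ {C,G,T}; cost 1
[col 7] FPVW: children F:{C}, PVW:{C,G,T} ∩→ {C}; cost 0
[col 7] FOPVW: children FPVW:{C}, O:{T} ∪→ {C,T}; cost 1
per-site changes: [3, 2, 3, 3, 3, 3, 2, 3]; total = 22

22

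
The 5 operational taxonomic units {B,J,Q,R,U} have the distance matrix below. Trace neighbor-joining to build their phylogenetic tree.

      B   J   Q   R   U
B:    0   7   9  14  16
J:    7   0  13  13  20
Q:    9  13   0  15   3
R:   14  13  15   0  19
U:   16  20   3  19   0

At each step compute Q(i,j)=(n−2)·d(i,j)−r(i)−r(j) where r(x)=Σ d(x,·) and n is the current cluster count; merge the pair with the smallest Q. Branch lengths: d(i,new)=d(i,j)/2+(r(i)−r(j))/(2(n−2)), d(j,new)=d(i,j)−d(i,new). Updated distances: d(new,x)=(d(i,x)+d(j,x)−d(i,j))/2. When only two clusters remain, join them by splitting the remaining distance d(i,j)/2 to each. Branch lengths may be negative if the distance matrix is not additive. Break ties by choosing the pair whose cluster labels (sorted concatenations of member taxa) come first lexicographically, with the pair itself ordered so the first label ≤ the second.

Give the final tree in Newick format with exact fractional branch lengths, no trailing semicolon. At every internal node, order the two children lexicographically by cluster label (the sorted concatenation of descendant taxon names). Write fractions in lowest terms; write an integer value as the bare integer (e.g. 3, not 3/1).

step 1: merge (Q,U) at d=3, Q=-89; branch lengths Q→-3/2, U→9/2; new cluster QU
  updated: d(B,QU)=11, d(J,QU)=15, d(QU,R)=31/2
step 2: merge (B,J) at d=7, Q=-53; branch lengths B→11/4, J→17/4; new cluster BJ
  updated: d(BJ,QU)=19/2, d(BJ,R)=10
step 3: merge (BJ,QU) at d=19/2, Q=-35; branch lengths BJ→2, QU→15/2; new cluster BJQU
  updated: d(BJQU,R)=8
step 4: merge (BJQU,R) at d=8; branch lengths BJQU→4, R→4; new cluster BJQRU
final tree: (((B:11/4,J:17/4):2,(Q:-3/2,U:9/2):15/2):4,R:4)
total length: 55/2

(((B:11/4,J:17/4):2,(Q:-3/2,U:9/2):15/2):4,R:4)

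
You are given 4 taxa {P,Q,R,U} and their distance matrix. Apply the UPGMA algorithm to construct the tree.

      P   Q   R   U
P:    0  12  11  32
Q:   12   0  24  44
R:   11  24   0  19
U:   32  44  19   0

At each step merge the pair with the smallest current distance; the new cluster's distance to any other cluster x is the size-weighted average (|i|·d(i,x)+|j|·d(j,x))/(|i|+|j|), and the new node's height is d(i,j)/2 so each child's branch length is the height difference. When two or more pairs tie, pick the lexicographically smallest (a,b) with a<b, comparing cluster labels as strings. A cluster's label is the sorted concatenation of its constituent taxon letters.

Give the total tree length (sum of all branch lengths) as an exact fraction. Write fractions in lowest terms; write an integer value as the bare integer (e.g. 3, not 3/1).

1. join P+R (d=11) ⇒ PR; edges |P|=11/2, |R|=11/2
  updated: d(PR,Q)=18, d(PR,U)=51/2
2. join PR+Q (d=18) ⇒ PQR; edges |PR|=7/2, |Q|=9
  updated: d(PQR,U)=95/3
3. join PQR+U (d=95/3) ⇒ PQRU; edges |PQR|=41/6, |U|=95/6
final tree: (((P:11/2,R:11/2):7/2,Q:9):41/6,U:95/6)
total length: 277/6

277/6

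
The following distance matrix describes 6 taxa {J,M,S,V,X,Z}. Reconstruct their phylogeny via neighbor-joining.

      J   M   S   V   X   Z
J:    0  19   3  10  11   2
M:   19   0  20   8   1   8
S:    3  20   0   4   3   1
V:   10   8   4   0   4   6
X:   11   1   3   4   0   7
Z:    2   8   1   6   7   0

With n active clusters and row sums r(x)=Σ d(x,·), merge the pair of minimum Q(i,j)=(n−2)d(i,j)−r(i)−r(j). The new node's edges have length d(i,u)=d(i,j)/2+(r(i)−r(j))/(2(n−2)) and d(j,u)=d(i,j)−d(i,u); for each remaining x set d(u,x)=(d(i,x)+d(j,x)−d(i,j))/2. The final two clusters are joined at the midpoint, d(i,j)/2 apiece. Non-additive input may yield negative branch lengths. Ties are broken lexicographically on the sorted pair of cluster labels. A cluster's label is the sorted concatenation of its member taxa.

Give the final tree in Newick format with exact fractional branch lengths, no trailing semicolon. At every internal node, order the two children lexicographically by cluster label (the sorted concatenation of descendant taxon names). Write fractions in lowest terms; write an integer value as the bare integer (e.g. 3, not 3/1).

(((J:47/16,S:1/16):15/16,((M:17/4,X:-13/4):29/6,V:2/3):75/16):-15/32,Z:-15/32)

step 1: merge (M,X) at d=1, Q=-78; branch lengths M→17/4, X→-13/4; new cluster MX
  updated: d(J,MX)=29/2, d(MX,S)=11, d(MX,V)=11/2, d(MX,Z)=7
step 2: merge (MX,V) at d=11/2, Q=-47; branch lengths MX→29/6, V→2/3; new cluster MVX
  updated: d(J,MVX)=19/2, d(MVX,S)=19/4, d(MVX,Z)=15/4
step 3: merge (J,S) at d=3, Q=-69/4; branch lengths J→47/16, S→1/16; new cluster JS
  updated: d(JS,MVX)=45/8, d(JS,Z)=0
step 4: merge (JS,MVX) at d=45/8, Q=-75/8; branch lengths JS→15/16, MVX→75/16; new cluster JMSVX
  updated: d(JMSVX,Z)=-15/16
step 5: merge (JMSVX,Z) at d=-15/16; branch lengths JMSVX→-15/32, Z→-15/32; new cluster JMSVXZ
final tree: (((J:47/16,S:1/16):15/16,((M:17/4,X:-13/4):29/6,V:2/3):75/16):-15/32,Z:-15/32)
total length: 227/16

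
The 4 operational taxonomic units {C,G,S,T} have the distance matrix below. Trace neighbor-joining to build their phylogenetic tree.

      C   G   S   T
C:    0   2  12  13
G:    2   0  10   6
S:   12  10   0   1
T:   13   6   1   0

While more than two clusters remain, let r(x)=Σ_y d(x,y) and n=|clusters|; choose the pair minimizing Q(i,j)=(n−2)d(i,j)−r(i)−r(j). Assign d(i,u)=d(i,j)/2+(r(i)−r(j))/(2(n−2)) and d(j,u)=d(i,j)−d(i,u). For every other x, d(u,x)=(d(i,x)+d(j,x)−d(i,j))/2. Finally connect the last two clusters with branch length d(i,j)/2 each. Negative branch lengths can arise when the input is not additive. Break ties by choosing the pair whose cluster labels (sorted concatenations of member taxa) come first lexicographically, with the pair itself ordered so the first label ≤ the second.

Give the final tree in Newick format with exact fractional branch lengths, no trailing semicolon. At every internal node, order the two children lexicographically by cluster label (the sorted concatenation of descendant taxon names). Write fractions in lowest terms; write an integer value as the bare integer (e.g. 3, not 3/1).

(((C:13/4,G:-5/4):35/4,S:5/4):-1/8,T:-1/8)

1. join C+G (d=2, Q=-41) ⇒ CG; edges |C|=13/4, |G|=-5/4
  updated: d(CG,S)=10, d(CG,T)=17/2
2. join CG+S (d=10, Q=-39/2) ⇒ CGS; edges |CG|=35/4, |S|=5/4
  updated: d(CGS,T)=-1/4
3. join CGS+T (d=-1/4) ⇒ CGST; edges |CGS|=-1/8, |T|=-1/8
final tree: (((C:13/4,G:-5/4):35/4,S:5/4):-1/8,T:-1/8)
total length: 47/4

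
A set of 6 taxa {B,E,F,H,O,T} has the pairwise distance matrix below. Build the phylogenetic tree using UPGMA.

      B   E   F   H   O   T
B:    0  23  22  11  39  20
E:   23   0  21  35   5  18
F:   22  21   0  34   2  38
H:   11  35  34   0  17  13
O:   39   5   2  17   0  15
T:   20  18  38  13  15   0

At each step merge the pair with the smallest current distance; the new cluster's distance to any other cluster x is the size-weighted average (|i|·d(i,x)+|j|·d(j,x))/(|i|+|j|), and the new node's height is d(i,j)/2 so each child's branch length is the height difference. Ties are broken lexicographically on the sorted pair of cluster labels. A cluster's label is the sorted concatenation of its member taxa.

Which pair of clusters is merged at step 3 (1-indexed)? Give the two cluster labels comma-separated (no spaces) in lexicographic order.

E,FO

iteration 1: select F,O (d=2); attach at lengths (1, 1); label the merged cluster FO
  updated: d(B,FO)=61/2, d(E,FO)=13, d(FO,H)=51/2, d(FO,T)=53/2
iteration 2: select B,H (d=11); attach at lengths (11/2, 11/2); label the merged cluster BH
  updated: d(BH,E)=29, d(BH,FO)=28, d(BH,T)=33/2
iteration 3: select E,FO (d=13); attach at lengths (13/2, 11/2); label the merged cluster EFO
  updated: d(BH,EFO)=85/3, d(EFO,T)=71/3
iteration 4: select BH,T (d=33/2); attach at lengths (11/4, 33/4); label the merged cluster BHT
  updated: d(BHT,EFO)=241/9
iteration 5: select BHT,EFO (d=241/9); attach at lengths (185/36, 62/9); label the merged cluster BEFHOT
final tree: (((B:11/2,H:11/2):11/4,T:33/4):185/36,(E:13/2,(F:1,O:1):11/2):62/9)
total length: 1729/36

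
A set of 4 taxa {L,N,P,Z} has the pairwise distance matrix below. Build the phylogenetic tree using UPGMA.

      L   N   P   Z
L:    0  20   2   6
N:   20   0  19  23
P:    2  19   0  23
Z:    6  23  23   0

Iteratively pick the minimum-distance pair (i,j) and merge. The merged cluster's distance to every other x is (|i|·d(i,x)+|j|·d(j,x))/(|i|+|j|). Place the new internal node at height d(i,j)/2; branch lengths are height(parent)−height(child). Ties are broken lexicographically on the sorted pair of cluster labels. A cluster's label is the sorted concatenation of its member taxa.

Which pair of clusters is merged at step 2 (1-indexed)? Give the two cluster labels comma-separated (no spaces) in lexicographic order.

iteration 1: select L,P (d=2); attach at lengths (1, 1); label the merged cluster LP
  updated: d(LP,N)=39/2, d(LP,Z)=29/2
iteration 2: select LP,Z (d=29/2); attach at lengths (25/4, 29/4); label the merged cluster LPZ
  updated: d(LPZ,N)=62/3
iteration 3: select LPZ,N (d=62/3); attach at lengths (37/12, 31/3); label the merged cluster LNPZ
final tree: (((L:1,P:1):25/4,Z:29/4):37/12,N:31/3)
total length: 347/12

LP,Z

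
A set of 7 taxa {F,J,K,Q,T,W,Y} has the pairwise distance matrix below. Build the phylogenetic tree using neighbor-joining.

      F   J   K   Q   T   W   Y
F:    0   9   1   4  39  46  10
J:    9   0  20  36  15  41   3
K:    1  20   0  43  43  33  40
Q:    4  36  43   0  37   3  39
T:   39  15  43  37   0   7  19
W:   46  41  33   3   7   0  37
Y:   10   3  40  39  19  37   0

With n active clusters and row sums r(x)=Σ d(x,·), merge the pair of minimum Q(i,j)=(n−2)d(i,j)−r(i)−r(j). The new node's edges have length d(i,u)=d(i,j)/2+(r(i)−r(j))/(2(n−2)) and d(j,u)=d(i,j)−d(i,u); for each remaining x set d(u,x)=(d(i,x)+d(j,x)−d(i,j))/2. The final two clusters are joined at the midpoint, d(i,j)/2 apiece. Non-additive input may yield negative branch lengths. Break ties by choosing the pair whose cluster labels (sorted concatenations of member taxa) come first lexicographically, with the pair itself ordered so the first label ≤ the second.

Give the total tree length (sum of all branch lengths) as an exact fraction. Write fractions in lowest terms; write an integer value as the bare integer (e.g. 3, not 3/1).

iteration 1: select Q,W (d=3, Q=-314); attach at lengths (1, 2); label the merged cluster QW
  updated: d(F,QW)=47/2, d(J,QW)=37, d(K,QW)=73/2, d(QW,T)=41/2, d(QW,Y)=73/2
iteration 2: select F,K (d=1, Q=-219); attach at lengths (-27/4, 31/4); label the merged cluster FK
  updated: d(FK,J)=14, d(FK,QW)=59/2, d(FK,T)=81/2, d(FK,Y)=49/2
iteration 3: select QW,T (d=41/2, Q=-157); attach at lengths (15, 11/2); label the merged cluster QTW
  updated: d(FK,QTW)=99/4, d(J,QTW)=63/4, d(QTW,Y)=35/2
iteration 4: select FK,QTW (d=99/4, Q=-287/4); attach at lengths (219/16, 177/16); label the merged cluster FKQTW
  updated: d(FKQTW,J)=5/2, d(FKQTW,Y)=69/8
iteration 5: select FKQTW,J (d=5/2, Q=-113/8); attach at lengths (65/16, -25/16); label the merged cluster FJKQTW
  updated: d(FJKQTW,Y)=73/16
iteration 6: select FJKQTW,Y (d=73/16); attach at lengths (73/32, 73/32); label the merged cluster FJKQTWY
final tree: ((((F:-27/4,K:31/4):219/16,((Q:1,W:2):15,T:11/2):177/16):65/16,J:-25/16):73/32,Y:73/32)
total length: 901/16

901/16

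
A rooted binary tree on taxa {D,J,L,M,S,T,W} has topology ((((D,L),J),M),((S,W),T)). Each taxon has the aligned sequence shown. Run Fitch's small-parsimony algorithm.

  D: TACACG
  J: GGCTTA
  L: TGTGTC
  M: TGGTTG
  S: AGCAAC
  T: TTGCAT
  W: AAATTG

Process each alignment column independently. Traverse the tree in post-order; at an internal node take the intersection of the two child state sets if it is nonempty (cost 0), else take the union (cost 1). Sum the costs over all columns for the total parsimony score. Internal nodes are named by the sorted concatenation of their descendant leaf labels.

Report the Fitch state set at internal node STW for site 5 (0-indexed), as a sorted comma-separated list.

DL@0: {T} ∩ {T} = {T} (intersection, +0)
DJL@0: {T} ∪ {G} = {G,T} (union, +1)
DJLM@0: {G,T} ∩ {T} = {T} (intersection, +0)
SW@0: {A} ∩ {A} = {A} (intersection, +0)
STW@0: {A} ∪ {T} = {A,T} (union, +1)
DJLMSTW@0: {T} ∩ {A,T} = {T} (intersection, +0)
DL@1: {A} ∪ {G} = {A,G} (union, +1)
DJL@1: {A,G} ∩ {G} = {G} (intersection, +0)
DJLM@1: {G} ∩ {G} = {G} (intersection, +0)
SW@1: {G} ∪ {A} = {A,G} (union, +1)
STW@1: {A,G} ∪ {T} = {A,G,T} (union, +1)
DJLMSTW@1: {G} ∩ {A,G,T} = {G} (intersection, +0)
DL@2: {C} ∪ {T} = {C,T} (union, +1)
DJL@2: {C,T} ∩ {C} = {C} (intersection, +0)
DJLM@2: {C} ∪ {G} = {C,G} (union, +1)
SW@2: {C} ∪ {A} = {A,C} (union, +1)
STW@2: {A,C} ∪ {G} = {A,C,G} (union, +1)
DJLMSTW@2: {C,G} ∩ {A,C,G} = {C,G} (intersection, +0)
DL@3: {A} ∪ {G} = {A,G} (union, +1)
DJL@3: {A,G} ∪ {T} = {A,G,T} (union, +1)
DJLM@3: {A,G,T} ∩ {T} = {T} (intersection, +0)
SW@3: {A} ∪ {T} = {A,T} (union, +1)
STW@3: {A,T} ∪ {C} = {A,C,T} (union, +1)
DJLMSTW@3: {T} ∩ {A,C,T} = {T} (intersection, +0)
DL@4: {C} ∪ {T} = {C,T} (union, +1)
DJL@4: {C,T} ∩ {T} = {T} (intersection, +0)
DJLM@4: {T} ∩ {T} = {T} (intersection, +0)
SW@4: {A} ∪ {T} = {A,T} (union, +1)
STW@4: {A,T} ∩ {A} = {A} (intersection, +0)
DJLMSTW@4: {T} ∪ {A} = {A,T} (union, +1)
DL@5: {G} ∪ {C} = {C,G} (union, +1)
DJL@5: {C,G} ∪ {A} = {A,C,G} (union, +1)
DJLM@5: {A,C,G} ∩ {G} = {G} (intersection, +0)
SW@5: {C} ∪ {G} = {C,G} (union, +1)
STW@5: {C,G} ∪ {T} = {C,G,T} (union, +1)
DJLMSTW@5: {G} ∩ {C,G,T} = {G} (intersection, +0)
per-site changes: [2, 3, 4, 4, 3, 4]; total = 20

C,G,T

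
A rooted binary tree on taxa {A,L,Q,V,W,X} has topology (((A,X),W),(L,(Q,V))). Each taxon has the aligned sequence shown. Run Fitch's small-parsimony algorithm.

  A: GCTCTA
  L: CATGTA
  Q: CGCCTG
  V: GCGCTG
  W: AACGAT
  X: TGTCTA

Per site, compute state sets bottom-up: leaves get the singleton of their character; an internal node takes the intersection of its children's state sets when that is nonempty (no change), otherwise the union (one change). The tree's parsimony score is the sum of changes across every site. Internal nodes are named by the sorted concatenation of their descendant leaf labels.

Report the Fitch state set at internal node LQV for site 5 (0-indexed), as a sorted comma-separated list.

[col 0] AX: children A:{G}, X:{T} ∪→ {G,T}; cost 1
[col 0] AWX: children AX:{G,T}, W:{A} ∪→ {A,G,T}; cost 1
[col 0] QV: children Q:{C}, V:{G} ∪→ {C,G}; cost 1
[col 0] LQV: children L:{C}, QV:{C,G} ∩→ {C}; cost 0
[col 0] ALQVWX: children AWX:{A,G,T}, LQV:{C} ∪→ {A,C,G,T}; cost 1
[col 1] AX: children A:{C}, X:{G} ∪→ {C,G}; cost 1
[col 1] AWX: children AX:{C,G}, W:{A} ∪→ {A,C,G}; cost 1
[col 1] QV: children Q:{G}, V:{C} ∪→ {C,G}; cost 1
[col 1] LQV: children L:{A}, QV:{C,G} ∪→ {A,C,G}; cost 1
[col 1] ALQVWX: children AWX:{A,C,G}, LQV:{A,C,G} ∩→ {A,C,G}; cost 0
[col 2] AX: children A:{T}, X:{T} ∩→ {T}; cost 0
[col 2] AWX: children AX:{T}, W:{C} ∪→ {C,T}; cost 1
[col 2] QV: children Q:{C}, V:{G} ∪→ {C,G}; cost 1
[col 2] LQV: children L:{T}, QV:{C,G} ∪→ {C,G,T}; cost 1
[col 2] ALQVWX: children AWX:{C,T}, LQV:{C,G,T} ∩→ {C,T}; cost 0
[col 3] AX: children A:{C}, X:{C} ∩→ {C}; cost 0
[col 3] AWX: children AX:{C}, W:{G} ∪→ {C,G}; cost 1
[col 3] QV: children Q:{C}, V:{C} ∩→ {C}; cost 0
[col 3] LQV: children L:{G}, QV:{C} ∪→ {C,G}; cost 1
[col 3] ALQVWX: children AWX:{C,G}, LQV:{C,G} ∩→ {C,G}; cost 0
[col 4] AX: children A:{T}, X:{T} ∩→ {T}; cost 0
[col 4] AWX: children AX:{T}, W:{A} ∪→ {A,T}; cost 1
[col 4] QV: children Q:{T}, V:{T} ∩→ {T}; cost 0
[col 4] LQV: children L:{T}, QV:{T} ∩→ {T}; cost 0
[col 4] ALQVWX: children AWX:{A,T}, LQV:{T} ∩→ {T}; cost 0
[col 5] AX: children A:{A}, X:{A} ∩→ {A}; cost 0
[col 5] AWX: children AX:{A}, W:{T} ∪→ {A,T}; cost 1
[col 5] QV: children Q:{G}, V:{G} ∩→ {G}; cost 0
[col 5] LQV: children L:{A}, QV:{G} ∪→ {A,G}; cost 1
[col 5] ALQVWX: children AWX:{A,T}, LQV:{A,G} ∩→ {A}; cost 0
per-site changes: [4, 4, 3, 2, 1, 2]; total = 16

A,G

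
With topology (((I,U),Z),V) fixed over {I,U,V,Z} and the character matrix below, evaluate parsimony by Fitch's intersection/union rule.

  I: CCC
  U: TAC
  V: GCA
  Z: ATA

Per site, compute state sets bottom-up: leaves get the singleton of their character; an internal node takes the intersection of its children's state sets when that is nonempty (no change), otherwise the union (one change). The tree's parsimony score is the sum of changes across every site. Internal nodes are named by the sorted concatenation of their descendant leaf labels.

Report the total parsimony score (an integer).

6

site 0, node IU: I={C} ∪ U={T} → {C,T} (+1)
site 0, node IUZ: IU={C,T} ∪ Z={A} → {A,C,T} (+1)
site 0, node IUVZ: IUZ={A,C,T} ∪ V={G} → {A,C,G,T} (+1)
site 1, node IU: I={C} ∪ U={A} → {A,C} (+1)
site 1, node IUZ: IU={A,C} ∪ Z={T} → {A,C,T} (+1)
site 1, node IUVZ: IUZ={A,C,T} ∩ V={C} → {C} (+0)
site 2, node IU: I={C} ∩ U={C} → {C} (+0)
site 2, node IUZ: IU={C} ∪ Z={A} → {A,C} (+1)
site 2, node IUVZ: IUZ={A,C} ∩ V={A} → {A} (+0)
per-site changes: [3, 2, 1]; total = 6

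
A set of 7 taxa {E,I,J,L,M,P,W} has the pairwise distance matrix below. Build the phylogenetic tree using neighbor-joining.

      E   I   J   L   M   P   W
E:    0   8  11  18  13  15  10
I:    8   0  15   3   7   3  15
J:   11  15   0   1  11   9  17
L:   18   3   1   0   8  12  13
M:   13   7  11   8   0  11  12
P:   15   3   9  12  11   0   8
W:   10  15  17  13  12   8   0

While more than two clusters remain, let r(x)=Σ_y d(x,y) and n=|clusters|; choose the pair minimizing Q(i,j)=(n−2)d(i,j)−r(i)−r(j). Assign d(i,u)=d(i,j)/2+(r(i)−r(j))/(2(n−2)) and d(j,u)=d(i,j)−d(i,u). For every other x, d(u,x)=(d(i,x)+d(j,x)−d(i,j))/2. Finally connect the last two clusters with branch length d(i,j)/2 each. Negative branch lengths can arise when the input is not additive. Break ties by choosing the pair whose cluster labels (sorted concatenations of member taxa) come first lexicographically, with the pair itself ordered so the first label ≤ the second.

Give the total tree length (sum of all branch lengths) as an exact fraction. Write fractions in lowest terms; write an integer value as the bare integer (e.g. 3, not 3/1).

29

iteration 1: select J,L (d=1, Q=-114); attach at lengths (7/5, -2/5); label the merged cluster JL
  updated: d(E,JL)=14, d(I,JL)=17/2, d(JL,M)=9, d(JL,P)=10, d(JL,W)=29/2
iteration 2: select E,W (d=10, Q=-159/2); attach at lengths (81/16, 79/16); label the merged cluster EW
  updated: d(EW,I)=13/2, d(EW,JL)=37/4, d(EW,M)=15/2, d(EW,P)=13/2
iteration 3: select I,P (d=3, Q=-93/2); attach at lengths (7/12, 29/12); label the merged cluster IP
  updated: d(EW,IP)=5, d(IP,JL)=31/4, d(IP,M)=15/2
iteration 4: select EW,IP (d=5, Q=-32); attach at lengths (23/8, 17/8); label the merged cluster EIPW
  updated: d(EIPW,JL)=6, d(EIPW,M)=5
iteration 5: select EIPW,JL (d=6, Q=-20); attach at lengths (1, 5); label the merged cluster EIJLPW
  updated: d(EIJLPW,M)=4
iteration 6: select EIJLPW,M (d=4); attach at lengths (2, 2); label the merged cluster EIJLMPW
final tree: ((((E:81/16,W:79/16):23/8,(I:7/12,P:29/12):17/8):1,(J:7/5,L:-2/5):5):2,M:2)
total length: 29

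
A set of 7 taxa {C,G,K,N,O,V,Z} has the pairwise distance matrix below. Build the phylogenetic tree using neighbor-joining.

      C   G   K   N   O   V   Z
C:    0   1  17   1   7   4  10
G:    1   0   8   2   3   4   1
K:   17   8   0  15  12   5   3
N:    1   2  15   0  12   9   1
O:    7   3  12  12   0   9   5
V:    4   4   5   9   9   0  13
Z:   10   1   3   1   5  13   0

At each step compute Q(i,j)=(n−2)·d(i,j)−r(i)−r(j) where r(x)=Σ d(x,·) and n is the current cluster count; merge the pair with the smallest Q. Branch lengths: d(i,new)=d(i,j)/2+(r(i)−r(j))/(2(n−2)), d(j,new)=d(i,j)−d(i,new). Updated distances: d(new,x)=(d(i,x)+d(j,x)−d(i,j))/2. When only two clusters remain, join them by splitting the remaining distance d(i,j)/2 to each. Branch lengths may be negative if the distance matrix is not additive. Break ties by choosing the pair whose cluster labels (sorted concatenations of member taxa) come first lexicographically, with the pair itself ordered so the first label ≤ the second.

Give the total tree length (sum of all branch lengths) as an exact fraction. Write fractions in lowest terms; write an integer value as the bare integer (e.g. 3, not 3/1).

281/16

step 1: merge (K,V) at d=5, Q=-79; branch lengths K→41/10, V→9/10; new cluster KV
  updated: d(C,KV)=8, d(G,KV)=7/2, d(KV,N)=19/2, d(KV,O)=8, d(KV,Z)=11/2
step 2: merge (C,N) at d=1, Q=-97/2; branch lengths C→11/16, N→5/16; new cluster CN
  updated: d(CN,G)=1, d(CN,KV)=33/4, d(CN,O)=9, d(CN,Z)=5
step 3: merge (CN,G) at d=1, Q=-115/4; branch lengths CN→71/24, G→-47/24; new cluster CGN
  updated: d(CGN,KV)=43/8, d(CGN,O)=11/2, d(CGN,Z)=5/2
step 4: merge (CGN,KV) at d=43/8, Q=-43/2; branch lengths CGN→21/16, KV→65/16; new cluster CGKNV
  updated: d(CGKNV,O)=65/16, d(CGKNV,Z)=21/16
step 5: merge (CGKNV,O) at d=65/16, Q=-83/8; branch lengths CGKNV→3/16, O→31/8; new cluster CGKNOV
  updated: d(CGKNOV,Z)=9/8
step 6: merge (CGKNOV,Z) at d=9/8; branch lengths CGKNOV→9/16, Z→9/16; new cluster CGKNOVZ
final tree: (((((C:11/16,N:5/16):71/24,G:-47/24):21/16,(K:41/10,V:9/10):65/16):3/16,O:31/8):9/16,Z:9/16)
total length: 281/16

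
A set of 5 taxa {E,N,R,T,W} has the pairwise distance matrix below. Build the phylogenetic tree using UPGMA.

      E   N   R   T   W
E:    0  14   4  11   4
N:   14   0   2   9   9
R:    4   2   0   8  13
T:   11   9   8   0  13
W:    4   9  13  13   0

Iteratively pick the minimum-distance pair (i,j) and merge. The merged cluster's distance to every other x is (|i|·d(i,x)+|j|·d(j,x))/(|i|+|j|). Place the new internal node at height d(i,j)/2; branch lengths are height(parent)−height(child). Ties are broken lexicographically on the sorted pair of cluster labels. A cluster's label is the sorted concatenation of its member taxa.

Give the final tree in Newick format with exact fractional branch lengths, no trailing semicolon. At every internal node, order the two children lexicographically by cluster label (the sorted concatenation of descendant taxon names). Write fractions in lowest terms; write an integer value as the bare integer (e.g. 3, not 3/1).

((E:2,W:2):10/3,((N:1,R:1):13/4,T:17/4):13/12)

step 1: merge (N,R) at d=2; branch lengths N→1, R→1; new cluster NR
  updated: d(E,NR)=9, d(NR,T)=17/2, d(NR,W)=11
step 2: merge (E,W) at d=4; branch lengths E→2, W→2; new cluster EW
  updated: d(EW,NR)=10, d(EW,T)=12
step 3: merge (NR,T) at d=17/2; branch lengths NR→13/4, T→17/4; new cluster NRT
  updated: d(EW,NRT)=32/3
step 4: merge (EW,NRT) at d=32/3; branch lengths EW→10/3, NRT→13/12; new cluster ENRTW
final tree: ((E:2,W:2):10/3,((N:1,R:1):13/4,T:17/4):13/12)
total length: 215/12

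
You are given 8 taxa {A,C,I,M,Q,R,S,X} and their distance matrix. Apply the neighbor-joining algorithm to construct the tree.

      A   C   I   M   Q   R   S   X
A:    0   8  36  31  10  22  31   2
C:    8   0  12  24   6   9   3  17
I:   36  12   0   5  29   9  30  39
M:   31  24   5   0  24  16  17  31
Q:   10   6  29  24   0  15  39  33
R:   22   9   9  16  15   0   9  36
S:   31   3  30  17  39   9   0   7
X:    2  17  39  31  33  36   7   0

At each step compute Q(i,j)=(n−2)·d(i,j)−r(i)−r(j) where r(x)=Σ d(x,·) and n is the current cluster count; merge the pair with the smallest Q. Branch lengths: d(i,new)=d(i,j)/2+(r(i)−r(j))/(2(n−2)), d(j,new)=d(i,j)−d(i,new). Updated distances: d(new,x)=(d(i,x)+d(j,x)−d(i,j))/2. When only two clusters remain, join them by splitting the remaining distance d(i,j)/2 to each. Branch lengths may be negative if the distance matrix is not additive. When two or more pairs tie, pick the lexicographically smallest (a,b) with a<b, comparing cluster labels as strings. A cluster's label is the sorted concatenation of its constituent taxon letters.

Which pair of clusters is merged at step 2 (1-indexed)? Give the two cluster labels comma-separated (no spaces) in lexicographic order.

step 1: merge (A,X) at d=2, Q=-293; branch lengths A→-13/12, X→37/12; new cluster AX
  updated: d(AX,C)=23/2, d(AX,I)=73/2, d(AX,M)=30, d(AX,Q)=41/2, d(AX,R)=28, d(AX,S)=18
step 2: merge (I,M) at d=5, Q=-425/2; branch lengths I→61/20, M→39/20; new cluster IM
  updated: d(AX,IM)=123/4, d(C,IM)=31/2, d(IM,Q)=24, d(IM,R)=10, d(IM,S)=21
step 3: merge (IM,R) at d=10, Q=-529/4; branch lengths IM→281/32, R→39/32; new cluster IMR
  updated: d(AX,IMR)=195/8, d(C,IMR)=29/4, d(IMR,Q)=29/2, d(IMR,S)=10
step 4: merge (IMR,S) at d=10, Q=-769/8; branch lengths IMR→43/16, S→117/16; new cluster IMRS
  updated: d(AX,IMRS)=259/16, d(C,IMRS)=1/8, d(IMRS,Q)=87/4
step 5: merge (AX,Q) at d=41/2, Q=-887/16; branch lengths AX→655/64, Q→657/64; new cluster AQX
  updated: d(AQX,C)=-3/2, d(AQX,IMRS)=279/32
step 6: merge (AQX,C) at d=-3/2, Q=-235/32; branch lengths AQX→227/64, C→-323/64; new cluster ACQX
  updated: d(ACQX,IMRS)=331/64
step 7: merge (ACQX,IMRS) at d=331/64; branch lengths ACQX→331/128, IMRS→331/128; new cluster ACIMQRSX
final tree: ((((A:-13/12,X:37/12):655/64,Q:657/64):227/64,C:-323/64):331/128,(((I:61/20,M:39/20):281/32,R:39/32):43/16,S:117/16):331/128)
total length: 3275/64

I,M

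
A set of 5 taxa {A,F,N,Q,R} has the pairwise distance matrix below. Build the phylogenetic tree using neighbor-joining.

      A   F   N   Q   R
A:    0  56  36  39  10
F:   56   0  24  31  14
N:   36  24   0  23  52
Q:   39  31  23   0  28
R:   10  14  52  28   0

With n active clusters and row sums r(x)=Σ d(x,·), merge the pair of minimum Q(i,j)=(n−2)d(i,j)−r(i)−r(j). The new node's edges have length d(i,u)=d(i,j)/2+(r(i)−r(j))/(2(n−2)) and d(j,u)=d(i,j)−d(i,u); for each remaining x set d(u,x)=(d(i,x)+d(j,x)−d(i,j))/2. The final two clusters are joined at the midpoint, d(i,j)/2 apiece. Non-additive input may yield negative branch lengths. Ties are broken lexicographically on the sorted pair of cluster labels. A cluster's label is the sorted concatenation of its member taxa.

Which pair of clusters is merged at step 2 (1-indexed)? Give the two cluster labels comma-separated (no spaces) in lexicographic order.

AR,Q

iteration 1: select A,R (d=10, Q=-215); attach at lengths (67/6, -7/6); label the merged cluster AR
  updated: d(AR,F)=30, d(AR,N)=39, d(AR,Q)=57/2
iteration 2: select AR,Q (d=57/2, Q=-123); attach at lengths (18, 21/2); label the merged cluster AQR
  updated: d(AQR,F)=65/4, d(AQR,N)=67/4
iteration 3: select AQR,F (d=65/4, Q=-57); attach at lengths (9/2, 47/4); label the merged cluster AFQR
  updated: d(AFQR,N)=49/4
iteration 4: select AFQR,N (d=49/4); attach at lengths (49/8, 49/8); label the merged cluster AFNQR
final tree: ((((A:67/6,R:-7/6):18,Q:21/2):9/2,F:47/4):49/8,N:49/8)
total length: 67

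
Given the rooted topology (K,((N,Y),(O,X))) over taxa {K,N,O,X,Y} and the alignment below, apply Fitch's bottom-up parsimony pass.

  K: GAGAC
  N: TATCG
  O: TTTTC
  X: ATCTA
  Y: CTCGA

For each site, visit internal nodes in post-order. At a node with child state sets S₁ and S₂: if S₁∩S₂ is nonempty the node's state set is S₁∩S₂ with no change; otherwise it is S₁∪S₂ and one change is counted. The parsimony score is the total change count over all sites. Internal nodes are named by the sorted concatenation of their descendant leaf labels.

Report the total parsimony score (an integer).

14

site 0, node NY: N={T} ∪ Y={C} → {C,T} (+1)
site 0, node OX: O={T} ∪ X={A} → {A,T} (+1)
site 0, node NOXY: NY={C,T} ∩ OX={A,T} → {T} (+0)
site 0, node KNOXY: K={G} ∪ NOXY={T} → {G,T} (+1)
site 1, node NY: N={A} ∪ Y={T} → {A,T} (+1)
site 1, node OX: O={T} ∩ X={T} → {T} (+0)
site 1, node NOXY: NY={A,T} ∩ OX={T} → {T} (+0)
site 1, node KNOXY: K={A} ∪ NOXY={T} → {A,T} (+1)
site 2, node NY: N={T} ∪ Y={C} → {C,T} (+1)
site 2, node OX: O={T} ∪ X={C} → {C,T} (+1)
site 2, node NOXY: NY={C,T} ∩ OX={C,T} → {C,T} (+0)
site 2, node KNOXY: K={G} ∪ NOXY={C,T} → {C,G,T} (+1)
site 3, node NY: N={C} ∪ Y={G} → {C,G} (+1)
site 3, node OX: O={T} ∩ X={T} → {T} (+0)
site 3, node NOXY: NY={C,G} ∪ OX={T} → {C,G,T} (+1)
site 3, node KNOXY: K={A} ∪ NOXY={C,G,T} → {A,C,G,T} (+1)
site 4, node NY: N={G} ∪ Y={A} → {A,G} (+1)
site 4, node OX: O={C} ∪ X={A} → {A,C} (+1)
site 4, node NOXY: NY={A,G} ∩ OX={A,C} → {A} (+0)
site 4, node KNOXY: K={C} ∪ NOXY={A} → {A,C} (+1)
per-site changes: [3, 2, 3, 3, 3]; total = 14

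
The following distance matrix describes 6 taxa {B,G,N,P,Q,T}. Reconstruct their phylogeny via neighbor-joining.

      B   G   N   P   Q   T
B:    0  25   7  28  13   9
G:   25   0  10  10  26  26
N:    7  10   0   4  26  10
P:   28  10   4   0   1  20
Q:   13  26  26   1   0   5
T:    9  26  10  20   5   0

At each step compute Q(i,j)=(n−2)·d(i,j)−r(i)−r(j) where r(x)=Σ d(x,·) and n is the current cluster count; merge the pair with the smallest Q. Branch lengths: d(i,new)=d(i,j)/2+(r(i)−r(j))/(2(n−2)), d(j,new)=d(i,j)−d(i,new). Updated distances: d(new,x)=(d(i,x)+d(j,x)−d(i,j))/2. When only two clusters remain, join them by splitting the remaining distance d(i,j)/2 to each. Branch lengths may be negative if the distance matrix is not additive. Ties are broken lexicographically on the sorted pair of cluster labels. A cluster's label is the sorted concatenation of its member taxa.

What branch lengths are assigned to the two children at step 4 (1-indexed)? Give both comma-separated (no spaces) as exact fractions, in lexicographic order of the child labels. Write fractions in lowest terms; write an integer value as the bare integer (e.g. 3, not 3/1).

1. join P+Q (d=1, Q=-130) ⇒ PQ; edges |P|=-1/2, |Q|=3/2
  updated: d(B,PQ)=20, d(G,PQ)=35/2, d(N,PQ)=29/2, d(PQ,T)=12
2. join B+T (d=9, Q=-91) ⇒ BT; edges |B|=31/6, |T|=23/6
  updated: d(BT,G)=21, d(BT,N)=4, d(BT,PQ)=23/2
3. join BT+N (d=4, Q=-57) ⇒ BNT; edges |BT|=4, |N|=0
  updated: d(BNT,G)=27/2, d(BNT,PQ)=11
4. join BNT+G (d=27/2, Q=-42) ⇒ BGNT; edges |BNT|=7/2, |G|=10
  updated: d(BGNT,PQ)=15/2
5. join BGNT+PQ (d=15/2) ⇒ BGNPQT; edges |BGNT|=15/4, |PQ|=15/4
final tree: ((((B:31/6,T:23/6):4,N:0):7/2,G:10):15/4,(P:-1/2,Q:3/2):15/4)
total length: 35

7/2,10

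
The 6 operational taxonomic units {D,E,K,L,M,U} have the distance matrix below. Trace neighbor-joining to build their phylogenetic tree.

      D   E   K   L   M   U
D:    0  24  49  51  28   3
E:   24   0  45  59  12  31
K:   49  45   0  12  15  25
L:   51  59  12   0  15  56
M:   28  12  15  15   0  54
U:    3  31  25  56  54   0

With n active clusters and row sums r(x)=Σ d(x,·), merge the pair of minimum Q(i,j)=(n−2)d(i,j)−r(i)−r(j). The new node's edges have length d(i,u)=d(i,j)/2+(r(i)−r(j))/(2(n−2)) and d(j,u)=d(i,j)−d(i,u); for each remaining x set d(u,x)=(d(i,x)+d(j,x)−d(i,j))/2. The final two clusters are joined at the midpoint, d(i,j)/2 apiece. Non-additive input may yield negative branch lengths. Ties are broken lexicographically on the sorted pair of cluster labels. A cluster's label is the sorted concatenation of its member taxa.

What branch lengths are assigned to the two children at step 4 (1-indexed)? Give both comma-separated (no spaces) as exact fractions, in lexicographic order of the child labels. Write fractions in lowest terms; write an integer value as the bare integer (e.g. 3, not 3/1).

1. join D+U (d=3, Q=-312) ⇒ DU; edges |D|=-1/4, |U|=13/4
  updated: d(DU,E)=26, d(DU,K)=71/2, d(DU,L)=52, d(DU,M)=79/2
2. join DU+E (d=26, Q=-217) ⇒ DEU; edges |DU|=89/6, |E|=67/6
  updated: d(DEU,K)=109/4, d(DEU,L)=85/2, d(DEU,M)=51/4
3. join DEU+M (d=51/4, Q=-399/4) ⇒ DEMU; edges |DEU|=261/16, |M|=-57/16
  updated: d(DEMU,K)=59/4, d(DEMU,L)=179/8
4. join DEMU+K (d=59/4, Q=-393/8) ⇒ DEKMU; edges |DEMU|=201/16, |K|=35/16
  updated: d(DEKMU,L)=157/16
5. join DEKMU+L (d=157/16) ⇒ DEKLMU; edges |DEKMU|=157/32, |L|=157/32
final tree: (((((D:-1/4,U:13/4):89/6,E:67/6):261/16,M:-57/16):201/16,K:35/16):157/32,L:157/32)
total length: 1061/16

201/16,35/16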